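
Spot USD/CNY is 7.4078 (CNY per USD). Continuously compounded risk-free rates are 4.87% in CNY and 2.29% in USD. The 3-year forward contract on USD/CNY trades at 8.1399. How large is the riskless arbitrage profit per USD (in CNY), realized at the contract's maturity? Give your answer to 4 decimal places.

Fair forward: F* = S·e^(carry·T), with carry = (r_CNY − r_USD) = 0.0487 − 0.0229 = 0.0258
F* = 7.4078 · e^(0.0258 × 3) = 7.4078 · e^0.077400 = 7.4078 × 1.080474 = 8.0039
Market 8.1399 > fair 8.0039: forward overpriced → cash-and-carry (buy spot, short the forward).
At maturity, profit = |F_mkt − F*| = |8.1399 − 8.0039| = 0.1360 per USD (in CNY)

0.1360 per USD (in CNY)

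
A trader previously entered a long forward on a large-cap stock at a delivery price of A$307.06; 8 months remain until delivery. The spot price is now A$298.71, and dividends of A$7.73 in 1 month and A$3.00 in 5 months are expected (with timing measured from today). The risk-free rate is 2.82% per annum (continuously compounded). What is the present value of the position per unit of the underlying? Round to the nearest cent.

-A$13.31

PV(remaining dividends) I = 7.73·e^(−0.0282·1/12) + 3.00·e^(−0.0282·5/12) = 10.6768
Current forward F = (S − I)·e^(rT) = (298.71 − 10.6768)·e^(0.0282·8/12) = 288.0332 × 1.018978 = 293.4995
Value (long) = (F − K)·e^(−rT) = (293.4995 − 307.06) × 0.981376 = -13.3079
Value = -A$13.31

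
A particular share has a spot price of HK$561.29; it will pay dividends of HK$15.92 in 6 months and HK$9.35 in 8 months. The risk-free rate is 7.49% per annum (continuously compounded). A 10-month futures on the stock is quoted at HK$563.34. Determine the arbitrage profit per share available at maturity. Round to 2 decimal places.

PV(dividends) I = 15.92·e^(−0.0749·6/12) + 9.35·e^(−0.0749·8/12) = 24.2294
Fair futures F* = (S − I)·e^(rT) = (561.29 − 24.2294)·e^0.062417 = 537.0606 × 1.064406 = 571.6505
Market HK$563.34 < fair 571.6505: forward underpriced → reverse cash-and-carry (short the stock, invest proceeds at r, pay the dividends, go long the forward).
Profit at T = |F_mkt − F*| = |563.34 − 571.6505| = HK$8.31 per share

HK$8.31 per share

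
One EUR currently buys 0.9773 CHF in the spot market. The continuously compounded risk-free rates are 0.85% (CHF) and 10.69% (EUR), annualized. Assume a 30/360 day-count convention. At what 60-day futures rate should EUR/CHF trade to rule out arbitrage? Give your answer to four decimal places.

0.9614

F = S·e^((r_CHF − r_EUR)T) = 0.9773 · e^((0.0085 − 0.1069) × 60/360)
= 0.9773 · e^-0.016400 = 0.9773 × 0.983734
F = 0.9614 CHF per EUR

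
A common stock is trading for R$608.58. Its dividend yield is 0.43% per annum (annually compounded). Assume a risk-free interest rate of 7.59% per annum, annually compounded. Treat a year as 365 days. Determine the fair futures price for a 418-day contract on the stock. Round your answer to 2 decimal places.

F = S · (1+r)^T / (1+q)^T
= 608.58 × 1.087390 / 1.004926 = 608.58 × 1.082060
F = R$658.52

R$658.52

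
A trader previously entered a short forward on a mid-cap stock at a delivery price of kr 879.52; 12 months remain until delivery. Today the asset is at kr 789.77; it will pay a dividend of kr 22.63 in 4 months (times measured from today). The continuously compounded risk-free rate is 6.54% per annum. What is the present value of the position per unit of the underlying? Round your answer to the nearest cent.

PV(remaining dividends) I = 22.63·e^(−0.0654·4/12) = 22.1420
Current forward F = (S − I)·e^(rT) = (789.77 − 22.1420)·e^(0.0654·12/12) = 767.6280 × 1.067586 = 819.5089
Value (long) = (F − K)·e^(−rT) = (819.5089 − 879.52) × 0.936693 = -56.2120
Short position value = −(long value) = kr 56.21

kr 56.21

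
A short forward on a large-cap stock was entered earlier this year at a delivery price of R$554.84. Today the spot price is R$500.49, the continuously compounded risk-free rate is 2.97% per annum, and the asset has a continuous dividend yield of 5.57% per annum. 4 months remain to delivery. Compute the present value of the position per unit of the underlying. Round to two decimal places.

Current fair forward for the remaining 4 months: F = S·e^((r − q)·T), (r − q) = 0.0297 − 0.0557 = -0.0260
F = 500.49 · e^(-0.0260 × 4/12) = 500.49 × 0.991371 = 496.1713
Value of long forward = (F − K)·e^(−rT) = (496.1713 − 554.84) · e^(−0.0297·4/12)
= -58.6687 × 0.990149 = -58.09
Short position value = −(long value) = R$58.09

R$58.09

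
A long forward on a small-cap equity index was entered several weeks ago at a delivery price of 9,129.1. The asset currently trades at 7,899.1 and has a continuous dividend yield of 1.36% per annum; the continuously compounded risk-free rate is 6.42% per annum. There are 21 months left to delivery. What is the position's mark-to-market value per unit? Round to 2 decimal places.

-445.64

Current fair forward for the remaining 21 months: F = S·e^((r − q)·T), (r − q) = 0.0642 − 0.0136 = 0.0506
F = 7899.1 · e^(0.0506 × 21/12) = 7899.1 × 1.09258888 = 8630.4688
Value of long forward = (F − K)·e^(−rT) = (8630.4688 − 9129.1) · e^(−0.0642·21/12)
= -498.6312 × 0.89373140 = -445.64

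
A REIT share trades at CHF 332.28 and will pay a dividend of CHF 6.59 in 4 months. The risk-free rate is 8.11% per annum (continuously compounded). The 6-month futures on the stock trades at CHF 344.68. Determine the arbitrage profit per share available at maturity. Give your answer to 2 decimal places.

PV(dividends) I = 6.59·e^(−0.0811·4/12) = 6.4142
Fair futures F* = (S − I)·e^(rT) = (332.28 − 6.4142)·e^0.040550 = 325.8658 × 1.041383 = 339.3511
Market CHF 344.68 > fair 339.3511: forward overpriced → cash-and-carry (borrow at r, buy the stock and collect the dividends, short the forward).
Profit at T = |F_mkt − F*| = |344.68 − 339.3511| = CHF 5.33 per share

CHF 5.33 per share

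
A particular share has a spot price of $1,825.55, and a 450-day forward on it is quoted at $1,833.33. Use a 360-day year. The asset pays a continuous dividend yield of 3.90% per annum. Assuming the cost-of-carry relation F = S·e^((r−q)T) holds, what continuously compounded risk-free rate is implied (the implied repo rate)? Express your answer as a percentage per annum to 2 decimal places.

From F = S·e^((r−q)T): (r − q) = ln(F/S)/T
ln(1833.33/1825.55) = ln(1.004262) = 0.004253
(r − q) = 0.004253 / (450/360) = 0.003402
r = ln(F/S)/T + q = 0.003402 + 0.0390 = 0.042402
r = 4.24%

4.24%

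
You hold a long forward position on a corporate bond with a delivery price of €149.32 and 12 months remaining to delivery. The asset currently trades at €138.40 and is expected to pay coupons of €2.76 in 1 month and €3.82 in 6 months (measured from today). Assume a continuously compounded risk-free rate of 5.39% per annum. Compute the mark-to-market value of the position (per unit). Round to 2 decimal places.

-€9.55

PV(remaining coupons) I = 2.76·e^(−0.0539·1/12) + 3.82·e^(−0.0539·6/12) = 6.4661
Current forward F = (S − I)·e^(rT) = (138.40 − 6.4661)·e^(0.0539·12/12) = 131.9339 × 1.055379 = 139.2403
Value (long) = (F − K)·e^(−rT) = (139.2403 − 149.32) × 0.947527 = -9.5508
Value = -€9.55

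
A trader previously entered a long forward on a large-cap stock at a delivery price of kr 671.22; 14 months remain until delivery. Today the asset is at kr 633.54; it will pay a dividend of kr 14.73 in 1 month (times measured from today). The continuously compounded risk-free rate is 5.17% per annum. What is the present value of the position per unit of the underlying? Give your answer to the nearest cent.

-kr 13.06

PV(remaining dividends) I = 14.73·e^(−0.0517·1/12) = 14.6667
Current forward F = (S − I)·e^(rT) = (633.54 − 14.6667)·e^(0.0517·14/12) = 618.8733 × 1.062173 = 657.3505
Value (long) = (F − K)·e^(−rT) = (657.3505 − 671.22) × 0.941466 = -13.0577
Value = -kr 13.06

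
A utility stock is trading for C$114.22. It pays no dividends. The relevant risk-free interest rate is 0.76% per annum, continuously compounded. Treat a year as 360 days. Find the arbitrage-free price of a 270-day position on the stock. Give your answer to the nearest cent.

C$114.87

F = S·e^(rT) = 114.22 · e^(0.0076 × 270/360)
= 114.22 · e^0.005700 = 114.22 × 1.005716
F = C$114.87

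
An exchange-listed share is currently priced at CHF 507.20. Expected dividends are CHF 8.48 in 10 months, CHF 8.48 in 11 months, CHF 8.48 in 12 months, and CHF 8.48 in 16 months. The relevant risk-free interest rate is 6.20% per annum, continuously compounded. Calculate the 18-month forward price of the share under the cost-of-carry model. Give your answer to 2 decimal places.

CHF 521.69

PV(dividends) I = 8.48·e^(−0.0620·10/12) + 8.48·e^(−0.0620·11/12) + 8.48·e^(−0.0620·12/12) + 8.48·e^(−0.0620·16/12)
I = 8.0530 + 8.0115 + 7.9702 + 7.8072 = 31.8419
F = (S − I)·e^(rT) = (507.20 − 31.8419) · e^(0.0620·18/12)
= 475.3581 · e^0.093000 = 475.3581 × 1.097462 = CHF 521.69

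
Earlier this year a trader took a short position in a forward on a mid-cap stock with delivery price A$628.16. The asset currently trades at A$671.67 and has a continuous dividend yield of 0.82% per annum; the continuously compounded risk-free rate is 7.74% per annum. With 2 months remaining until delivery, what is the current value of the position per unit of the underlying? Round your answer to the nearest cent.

-A$50.64

Current fair forward for the remaining 2 months: F = S·e^((r − q)·T), (r − q) = 0.0774 − 0.0082 = 0.0692
F = 671.67 · e^(0.0692 × 2/12) = 671.67 × 1.011600 = 679.4614
Value of long forward = (F − K)·e^(−rT) = (679.4614 − 628.16) · e^(−0.0774·2/12)
= 51.3014 × 0.987183 = 50.64
Short position value = −(long value) = -A$50.64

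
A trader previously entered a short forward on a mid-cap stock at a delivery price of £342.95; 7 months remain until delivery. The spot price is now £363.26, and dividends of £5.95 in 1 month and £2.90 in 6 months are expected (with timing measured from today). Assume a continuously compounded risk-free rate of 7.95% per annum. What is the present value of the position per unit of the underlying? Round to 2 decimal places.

PV(remaining dividends) I = 5.95·e^(−0.0795·1/12) + 2.90·e^(−0.0795·6/12) = 8.6977
Current forward F = (S − I)·e^(rT) = (363.26 − 8.6977)·e^(0.0795·7/12) = 354.5623 × 1.047467 = 371.3923
Value (long) = (F − K)·e^(−rT) = (371.3923 − 342.95) × 0.954684 = 27.1534
Short position value = −(long value) = -£27.15

-£27.15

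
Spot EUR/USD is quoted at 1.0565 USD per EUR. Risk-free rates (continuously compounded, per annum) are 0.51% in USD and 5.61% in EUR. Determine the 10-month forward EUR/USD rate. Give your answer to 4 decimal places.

1.0125

F = S·e^((r_USD − r_EUR)T) = 1.0565 · e^((0.0051 − 0.0561) × 10/12)
= 1.0565 · e^-0.042500 = 1.0565 × 0.958390
F = 1.0125 USD per EUR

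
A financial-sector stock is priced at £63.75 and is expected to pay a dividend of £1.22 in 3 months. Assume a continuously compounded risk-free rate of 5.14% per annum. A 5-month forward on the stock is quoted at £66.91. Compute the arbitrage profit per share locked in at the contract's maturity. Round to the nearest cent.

£3.01 per share

PV(dividends) I = 1.22·e^(−0.0514·3/12) = 1.2044
Fair forward F* = (S − I)·e^(rT) = (63.75 − 1.2044)·e^0.021417 = 62.5456 × 1.021648 = 63.8996
Market £66.91 > fair 63.8996: forward overpriced → cash-and-carry (borrow at r, buy the stock and collect the dividends, short the forward).
Profit at T = |F_mkt − F*| = |66.91 − 63.8996| = £3.01 per share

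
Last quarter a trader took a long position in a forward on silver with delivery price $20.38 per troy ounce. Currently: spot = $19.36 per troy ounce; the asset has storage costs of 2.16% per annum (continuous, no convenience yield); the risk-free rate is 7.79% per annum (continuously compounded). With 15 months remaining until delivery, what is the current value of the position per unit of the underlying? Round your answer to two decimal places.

Current fair forward for the remaining 15 months: F = S·e^((r + u)·T), (r + u) = 0.0779 + 0.0216 = 0.0995
F = 19.36 · e^(0.0995 × 15/12) = 19.36 × 1.132440 = 21.9240
Value of long forward = (F − K)·e^(−rT) = (21.9240 − 20.38) · e^(−0.0779·15/12)
= 1.5440 × 0.907216 = 1.40

$1.40 per troy ounce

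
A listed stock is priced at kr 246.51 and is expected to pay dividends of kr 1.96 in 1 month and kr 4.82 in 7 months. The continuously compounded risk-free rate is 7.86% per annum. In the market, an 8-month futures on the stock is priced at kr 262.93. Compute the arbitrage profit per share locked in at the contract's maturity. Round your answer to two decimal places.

kr 10.06 per share

PV(dividends) I = 1.96·e^(−0.0786·1/12) + 4.82·e^(−0.0786·7/12) = 6.5512
Fair futures F* = (S − I)·e^(rT) = (246.51 − 6.5512)·e^0.052400 = 239.9588 × 1.053797 = 252.8679
Market kr 262.93 > fair 252.8679: forward overpriced → cash-and-carry (borrow at r, buy the stock and collect the dividends, short the forward).
Profit at T = |F_mkt − F*| = |262.93 − 252.8679| = kr 10.06 per share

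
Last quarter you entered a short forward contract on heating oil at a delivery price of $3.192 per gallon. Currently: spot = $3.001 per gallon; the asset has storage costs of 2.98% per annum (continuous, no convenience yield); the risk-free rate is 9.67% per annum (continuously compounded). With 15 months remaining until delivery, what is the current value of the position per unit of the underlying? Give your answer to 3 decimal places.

-$0.286 per gallon

Current fair forward for the remaining 15 months: F = S·e^((r + u)·T), (r + u) = 0.0967 + 0.0298 = 0.1265
F = 3.001 · e^(0.1265 × 15/12) = 3.001 × 1.171313 = 3.5151
Value of long forward = (F − K)·e^(−rT) = (3.5151 − 3.192) · e^(−0.0967·15/12)
= 0.3231 × 0.886145 = 0.286
Short position value = −(long value) = -$0.286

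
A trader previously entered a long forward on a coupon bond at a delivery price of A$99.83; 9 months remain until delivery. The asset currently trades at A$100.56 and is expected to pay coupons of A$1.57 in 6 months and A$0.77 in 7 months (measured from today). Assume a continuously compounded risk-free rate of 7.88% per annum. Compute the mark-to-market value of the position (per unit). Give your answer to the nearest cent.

PV(remaining coupons) I = 1.57·e^(−0.0788·6/12) + 0.77·e^(−0.0788·7/12) = 2.2448
Current forward F = (S − I)·e^(rT) = (100.56 − 2.2448)·e^(0.0788·9/12) = 98.3152 × 1.060881 = 104.3007
Value (long) = (F − K)·e^(−rT) = (104.3007 − 99.83) × 0.942613 = 4.2141
Value = A$4.21

A$4.21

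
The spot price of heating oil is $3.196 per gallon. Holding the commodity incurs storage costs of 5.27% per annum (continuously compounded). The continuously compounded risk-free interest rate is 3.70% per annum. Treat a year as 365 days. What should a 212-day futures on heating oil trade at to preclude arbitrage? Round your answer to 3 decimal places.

Net carry = r + u − y = 0.0370 + 0.0527 − 0.0000 = 0.0897
F = S·e^((r+u−y)T) = 3.196 · e^(0.0897 × 212/365) = 3.196 · e^0.052100
= 3.196 × 1.053481 = $3.367 per gallon

$3.367 per gallon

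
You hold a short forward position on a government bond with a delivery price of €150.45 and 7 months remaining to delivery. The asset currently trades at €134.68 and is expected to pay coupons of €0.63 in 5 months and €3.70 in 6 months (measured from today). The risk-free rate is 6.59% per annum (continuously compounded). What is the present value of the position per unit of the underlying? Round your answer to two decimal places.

€14.29

PV(remaining coupons) I = 0.63·e^(−0.0659·5/12) + 3.70·e^(−0.0659·6/12) = 4.1930
Current forward F = (S − I)·e^(rT) = (134.68 − 4.1930)·e^(0.0659·7/12) = 130.4870 × 1.039190 = 135.6008
Value (long) = (F − K)·e^(−rT) = (135.6008 − 150.45) × 0.962288 = -14.2892
Short position value = −(long value) = €14.29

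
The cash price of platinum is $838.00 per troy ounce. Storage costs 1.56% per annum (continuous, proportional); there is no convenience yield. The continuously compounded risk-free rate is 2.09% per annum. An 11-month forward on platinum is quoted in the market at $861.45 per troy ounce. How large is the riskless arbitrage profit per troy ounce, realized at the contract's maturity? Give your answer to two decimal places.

$5.06 per troy ounce

Fair forward: F* = S·e^(carry·T), with carry = (r + u) = 0.0209 + 0.0156 = 0.0365
F* = 838.00 · e^(0.0365 × 11/12) = 838.00 · e^0.033458 = 838.00 × 1.034024 = $866.5121
Market $861.45 < fair $866.5121: forward underpriced → reverse cash-and-carry (short spot, go long the forward).
At maturity, profit = |F_mkt − F*| = |861.45 − 866.5121| = $5.06 per troy ounce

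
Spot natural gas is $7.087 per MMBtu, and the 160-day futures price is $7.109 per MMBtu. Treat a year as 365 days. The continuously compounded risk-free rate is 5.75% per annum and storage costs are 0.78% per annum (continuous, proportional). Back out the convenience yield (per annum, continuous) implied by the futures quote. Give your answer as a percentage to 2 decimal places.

F = S·e^((r+u−y)T) ⇒ (r+u−y) = ln(F/S)/T
ln(7.109/7.087) = 0.003099; /T ⇒ 0.007070
y = r + u − ln(F/S)/T = 0.0575 + 0.0078 − 0.007070 = 0.058230
y = 5.82%

5.82%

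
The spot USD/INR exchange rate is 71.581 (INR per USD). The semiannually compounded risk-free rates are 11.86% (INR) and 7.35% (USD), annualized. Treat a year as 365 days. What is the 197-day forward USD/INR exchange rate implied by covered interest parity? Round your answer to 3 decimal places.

By covered interest parity, F = S · (1+r_INR/2)^(2T) / (1+r_USD/2)^(2T)
= 71.581 × 1.064160 / 1.039727 = 71.581 × 1.023499
F = 73.263 INR per USD

73.263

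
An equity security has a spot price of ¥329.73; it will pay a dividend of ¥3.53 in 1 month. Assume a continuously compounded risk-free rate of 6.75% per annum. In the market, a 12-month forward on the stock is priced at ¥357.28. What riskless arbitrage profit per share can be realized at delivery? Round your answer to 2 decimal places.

PV(dividends) I = 3.53·e^(−0.0675·1/12) = 3.5102
Fair forward F* = (S − I)·e^(rT) = (329.73 − 3.5102)·e^0.067500 = 326.2198 × 1.069830 = 348.9997
Market ¥357.28 > fair 348.9997: forward overpriced → cash-and-carry (borrow at r, buy the stock and collect the dividends, short the forward).
Profit at T = |F_mkt − F*| = |357.28 − 348.9997| = ¥8.28 per share

¥8.28 per share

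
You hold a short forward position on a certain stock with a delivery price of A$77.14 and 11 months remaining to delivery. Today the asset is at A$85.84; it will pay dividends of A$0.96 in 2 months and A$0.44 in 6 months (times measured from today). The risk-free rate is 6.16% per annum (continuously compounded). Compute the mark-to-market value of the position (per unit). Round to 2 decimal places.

-A$11.56

PV(remaining dividends) I = 0.96·e^(−0.0616·2/12) + 0.44·e^(−0.0616·6/12) = 1.3768
Current forward F = (S − I)·e^(rT) = (85.84 − 1.3768)·e^(0.0616·11/12) = 84.4632 × 1.058091 = 89.3698
Value (long) = (F − K)·e^(−rT) = (89.3698 − 77.14) × 0.945098 = 11.5584
Short position value = −(long value) = -A$11.56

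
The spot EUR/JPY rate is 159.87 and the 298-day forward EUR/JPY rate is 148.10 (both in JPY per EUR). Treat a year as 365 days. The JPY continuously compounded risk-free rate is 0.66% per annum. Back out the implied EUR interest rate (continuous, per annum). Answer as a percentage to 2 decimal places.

10.03%

F = S·e^((r_JPY − r_EUR)T) ⇒ r_EUR = r_JPY − ln(F/S)/T
ln(148.10/159.87) = -0.076473; /(298/365) = -0.093667
r_EUR = 0.0066 + 0.093667 = 0.100267
r_EUR = 10.03%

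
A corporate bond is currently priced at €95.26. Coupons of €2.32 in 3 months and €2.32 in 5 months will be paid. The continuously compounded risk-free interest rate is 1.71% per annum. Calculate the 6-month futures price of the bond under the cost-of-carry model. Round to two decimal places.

€91.42

PV(coupons) I = 2.32·e^(−0.0171·3/12) + 2.32·e^(−0.0171·5/12)
I = 2.3101 + 2.3035 = 4.6136
F = (S − I)·e^(rT) = (95.26 − 4.6136) · e^(0.0171·6/12)
= 90.6464 · e^0.008550 = 90.6464 × 1.008587 = €91.42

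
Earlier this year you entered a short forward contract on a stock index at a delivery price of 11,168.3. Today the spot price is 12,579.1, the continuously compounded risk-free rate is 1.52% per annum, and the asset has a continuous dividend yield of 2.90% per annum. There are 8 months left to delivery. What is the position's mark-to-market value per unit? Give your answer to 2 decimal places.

Current fair forward for the remaining 8 months: F = S·e^((r − q)·T), (r − q) = 0.0152 − 0.0290 = -0.0138
F = 12579.1 · e^(-0.0138 × 8/12) = 12579.1 × 0.99084219 = 12463.9030
Value of long forward = (F − K)·e^(−rT) = (12463.9030 − 11168.3) · e^(−0.0152·8/12)
= 1295.6030 × 0.98991784 = 1282.54
Short position value = −(long value) = -1282.54

-1282.54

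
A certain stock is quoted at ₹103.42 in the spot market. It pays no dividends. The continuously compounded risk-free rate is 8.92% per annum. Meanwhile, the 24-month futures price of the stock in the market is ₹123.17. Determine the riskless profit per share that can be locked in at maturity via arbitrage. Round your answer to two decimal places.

Fair futures: F* = S·e^(carry·T), with carry = r = 0.0892
F* = 103.42 · e^(0.0892 × 24/12) = 103.42 · e^0.178400 = 103.42 × 1.195303 = ₹123.6182
Market ₹123.17 < fair ₹123.6182: forward underpriced → reverse cash-and-carry (short spot, go long the forward).
At maturity, profit = |F_mkt − F*| = |123.17 − 123.6182| = ₹0.45 per share

₹0.45 per share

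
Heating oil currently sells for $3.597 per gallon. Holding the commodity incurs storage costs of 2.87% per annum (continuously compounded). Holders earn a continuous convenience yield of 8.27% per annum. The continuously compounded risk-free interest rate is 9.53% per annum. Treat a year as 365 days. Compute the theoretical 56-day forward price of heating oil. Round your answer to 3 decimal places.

Net carry = r + u − y = 0.0953 + 0.0287 − 0.0827 = 0.0413
F = S·e^((r+u−y)T) = 3.597 · e^(0.0413 × 56/365) = 3.597 · e^0.006336
= 3.597 × 1.006356 = $3.620 per gallon

$3.620 per gallon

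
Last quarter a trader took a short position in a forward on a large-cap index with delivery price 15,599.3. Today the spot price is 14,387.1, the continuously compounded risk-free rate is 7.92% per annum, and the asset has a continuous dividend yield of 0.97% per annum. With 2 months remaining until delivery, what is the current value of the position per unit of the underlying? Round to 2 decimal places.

Current fair forward for the remaining 2 months: F = S·e^((r − q)·T), (r − q) = 0.0792 − 0.0097 = 0.0695
F = 14387.1 · e^(0.0695 × 2/12) = 14387.1 × 1.01165068 = 14554.7195
Value of long forward = (F − K)·e^(−rT) = (14554.7195 − 15599.3) · e^(−0.0792·2/12)
= -1044.5805 × 0.98688674 = -1030.88
Short position value = −(long value) = 1030.88

1030.88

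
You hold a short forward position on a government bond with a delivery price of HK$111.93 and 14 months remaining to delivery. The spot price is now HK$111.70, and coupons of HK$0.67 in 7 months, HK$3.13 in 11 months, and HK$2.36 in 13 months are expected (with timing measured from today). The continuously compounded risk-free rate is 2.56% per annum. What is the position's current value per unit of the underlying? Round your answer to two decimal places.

HK$2.95

PV(remaining coupons) I = 0.67·e^(−0.0256·7/12) + 3.13·e^(−0.0256·11/12) + 2.36·e^(−0.0256·13/12) = 6.0129
Current forward F = (S − I)·e^(rT) = (111.70 − 6.0129)·e^(0.0256·14/12) = 105.6871 × 1.030317 = 108.8912
Value (long) = (F − K)·e^(−rT) = (108.8912 − 111.93) × 0.970575 = -2.9494
Short position value = −(long value) = HK$2.95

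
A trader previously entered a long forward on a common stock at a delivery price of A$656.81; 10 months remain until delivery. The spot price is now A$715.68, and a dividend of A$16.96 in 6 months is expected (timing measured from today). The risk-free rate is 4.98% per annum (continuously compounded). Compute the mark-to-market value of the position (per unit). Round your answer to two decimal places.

A$69.03

PV(remaining dividends) I = 16.96·e^(−0.0498·6/12) = 16.5429
Current forward F = (S − I)·e^(rT) = (715.68 − 16.5429)·e^(0.0498·10/12) = 699.1371 × 1.042373 = 728.7616
Value (long) = (F − K)·e^(−rT) = (728.7616 − 656.81) × 0.959349 = 69.0267
Value = A$69.03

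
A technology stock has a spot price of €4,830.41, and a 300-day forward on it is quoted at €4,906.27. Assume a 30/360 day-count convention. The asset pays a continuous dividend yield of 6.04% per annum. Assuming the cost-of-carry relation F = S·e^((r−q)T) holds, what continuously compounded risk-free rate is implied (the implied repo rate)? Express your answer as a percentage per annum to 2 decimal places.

From F = S·e^((r−q)T): (r − q) = ln(F/S)/T
ln(4906.27/4830.41) = ln(1.015705) = 0.015583
(r − q) = 0.015583 / (300/360) = 0.018700
r = ln(F/S)/T + q = 0.018700 + 0.0604 = 0.079100
r = 7.91%

7.91%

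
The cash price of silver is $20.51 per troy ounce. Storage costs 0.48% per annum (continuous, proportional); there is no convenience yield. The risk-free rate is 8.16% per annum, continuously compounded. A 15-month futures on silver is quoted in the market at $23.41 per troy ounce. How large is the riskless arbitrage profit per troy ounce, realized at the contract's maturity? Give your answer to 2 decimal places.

$0.56 per troy ounce

Fair futures: F* = S·e^(carry·T), with carry = (r + u) = 0.0816 + 0.0048 = 0.0864
F* = 20.51 · e^(0.0864 × 15/12) = 20.51 · e^0.108000 = 20.51 × 1.114048 = $22.8491
Market $23.41 > fair $22.8491: forward overpriced → cash-and-carry (buy spot, short the forward).
At maturity, profit = |F_mkt − F*| = |23.41 − 22.8491| = $0.56 per troy ounce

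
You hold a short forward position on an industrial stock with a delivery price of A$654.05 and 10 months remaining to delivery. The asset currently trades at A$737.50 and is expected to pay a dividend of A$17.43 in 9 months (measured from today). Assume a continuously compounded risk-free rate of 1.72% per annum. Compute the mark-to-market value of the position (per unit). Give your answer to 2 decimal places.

-A$75.55

PV(remaining dividends) I = 17.43·e^(−0.0172·9/12) = 17.2066
Current forward F = (S − I)·e^(rT) = (737.50 − 17.2066)·e^(0.0172·10/12) = 720.2934 × 1.014437 = 730.6923
Value (long) = (F − K)·e^(−rT) = (730.6923 − 654.05) × 0.985769 = 75.5516
Short position value = −(long value) = -A$75.55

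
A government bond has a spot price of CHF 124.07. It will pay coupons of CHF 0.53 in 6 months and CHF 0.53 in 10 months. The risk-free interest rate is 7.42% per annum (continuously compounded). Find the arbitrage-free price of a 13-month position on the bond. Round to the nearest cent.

PV(coupons) I = 0.53·e^(−0.0742·6/12) + 0.53·e^(−0.0742·10/12)
I = 0.5107 + 0.4982 = 1.0089
F = (S − I)·e^(rT) = (124.07 − 1.0089) · e^(0.0742·13/12)
= 123.0611 · e^0.080383 = 123.0611 × 1.083702 = CHF 133.36

CHF 133.36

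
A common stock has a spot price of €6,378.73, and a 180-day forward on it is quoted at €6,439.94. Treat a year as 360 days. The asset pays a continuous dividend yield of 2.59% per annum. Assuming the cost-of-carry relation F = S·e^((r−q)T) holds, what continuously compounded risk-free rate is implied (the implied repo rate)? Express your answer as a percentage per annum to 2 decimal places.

From F = S·e^((r−q)T): (r − q) = ln(F/S)/T
ln(6439.94/6378.73) = ln(1.009596) = 0.009550
(r − q) = 0.009550 / (180/360) = 0.019100
r = ln(F/S)/T + q = 0.019100 + 0.0259 = 0.045000
r = 4.50%

4.50%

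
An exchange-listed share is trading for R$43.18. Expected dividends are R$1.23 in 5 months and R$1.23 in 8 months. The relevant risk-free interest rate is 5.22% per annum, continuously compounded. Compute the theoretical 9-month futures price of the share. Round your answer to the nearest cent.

PV(dividends) I = 1.23·e^(−0.0522·5/12) + 1.23·e^(−0.0522·8/12)
I = 1.2035 + 1.1879 = 2.3914
F = (S − I)·e^(rT) = (43.18 − 2.3914) · e^(0.0522·9/12)
= 40.7886 · e^0.039150 = 40.7886 × 1.039926 = R$42.42

R$42.42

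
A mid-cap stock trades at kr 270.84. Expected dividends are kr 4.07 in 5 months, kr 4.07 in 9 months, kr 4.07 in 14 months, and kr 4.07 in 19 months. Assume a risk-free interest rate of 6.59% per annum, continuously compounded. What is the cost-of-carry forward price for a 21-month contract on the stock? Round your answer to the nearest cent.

PV(dividends) I = 4.07·e^(−0.0659·5/12) + 4.07·e^(−0.0659·9/12) + 4.07·e^(−0.0659·14/12) + 4.07·e^(−0.0659·19/12)
I = 3.9598 + 3.8737 + 3.7688 + 3.6667 = 15.2690
F = (S − I)·e^(rT) = (270.84 − 15.2690) · e^(0.0659·21/12)
= 255.5710 · e^0.115325 = 255.5710 × 1.122238 = kr 286.81

kr 286.81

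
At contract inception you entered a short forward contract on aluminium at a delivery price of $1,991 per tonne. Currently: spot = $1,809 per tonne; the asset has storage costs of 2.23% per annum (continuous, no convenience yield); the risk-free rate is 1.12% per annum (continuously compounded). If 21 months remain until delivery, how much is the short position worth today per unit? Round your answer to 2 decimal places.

Current fair forward for the remaining 21 months: F = S·e^((r + u)·T), (r + u) = 0.0112 + 0.0223 = 0.0335
F = 1809 · e^(0.0335 × 21/12) = 1809 × 1.06037752 = 1918.2229
Value of long forward = (F − K)·e^(−rT) = (1918.2229 − 1991) · e^(−0.0112·21/12)
= -72.7771 × 0.98059083 = -71.36
Short position value = −(long value) = $71.36

$71.36 per tonne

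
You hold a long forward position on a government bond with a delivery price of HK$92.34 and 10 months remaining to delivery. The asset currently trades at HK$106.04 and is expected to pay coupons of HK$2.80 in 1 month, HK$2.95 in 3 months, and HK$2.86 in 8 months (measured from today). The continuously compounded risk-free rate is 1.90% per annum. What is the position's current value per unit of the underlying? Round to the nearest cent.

PV(remaining coupons) I = 2.80·e^(−0.0190·1/12) + 2.95·e^(−0.0190·3/12) + 2.86·e^(−0.0190·8/12) = 8.5556
Current forward F = (S − I)·e^(rT) = (106.04 − 8.5556)·e^(0.0190·10/12) = 97.4844 × 1.015959 = 99.0402
Value (long) = (F − K)·e^(−rT) = (99.0402 − 92.34) × 0.984291 = 6.5949
Value = HK$6.59

HK$6.59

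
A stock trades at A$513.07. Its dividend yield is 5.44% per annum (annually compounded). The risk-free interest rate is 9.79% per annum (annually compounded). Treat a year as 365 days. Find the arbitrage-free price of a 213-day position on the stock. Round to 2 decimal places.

F = S · (1+r)^T / (1+q)^T
= 513.07 × 1.056017 / 1.031395 = 513.07 × 1.023873
F = A$525.32

A$525.32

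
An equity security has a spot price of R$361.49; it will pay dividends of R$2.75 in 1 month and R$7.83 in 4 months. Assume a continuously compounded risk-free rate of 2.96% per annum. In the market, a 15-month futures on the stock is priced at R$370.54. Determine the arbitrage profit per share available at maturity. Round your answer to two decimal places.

PV(dividends) I = 2.75·e^(−0.0296·1/12) + 7.83·e^(−0.0296·4/12) = 10.4963
Fair futures F* = (S − I)·e^(rT) = (361.49 − 10.4963)·e^0.037000 = 350.9937 × 1.037693 = 364.2237
Market R$370.54 > fair 364.2237: forward overpriced → cash-and-carry (borrow at r, buy the stock and collect the dividends, short the forward).
Profit at T = |F_mkt − F*| = |370.54 − 364.2237| = R$6.32 per share

R$6.32 per share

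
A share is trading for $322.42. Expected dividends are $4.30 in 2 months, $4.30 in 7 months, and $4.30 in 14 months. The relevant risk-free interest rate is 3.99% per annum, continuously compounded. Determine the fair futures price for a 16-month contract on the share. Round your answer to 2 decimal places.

PV(dividends) I = 4.30·e^(−0.0399·2/12) + 4.30·e^(−0.0399·7/12) + 4.30·e^(−0.0399·14/12)
I = 4.2715 + 4.2011 + 4.1044 = 12.5770
F = (S − I)·e^(rT) = (322.42 − 12.5770) · e^(0.0399·16/12)
= 309.8430 · e^0.053200 = 309.8430 × 1.054641 = $326.77

$326.77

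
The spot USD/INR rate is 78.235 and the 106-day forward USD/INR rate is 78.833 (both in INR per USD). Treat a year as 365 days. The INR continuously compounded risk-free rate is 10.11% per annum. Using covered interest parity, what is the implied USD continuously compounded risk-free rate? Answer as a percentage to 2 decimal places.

7.49%

F = S·e^((r_INR − r_USD)T) ⇒ r_USD = r_INR − ln(F/S)/T
ln(78.833/78.235) = 0.007615; /(106/365) = 0.026221
r_USD = 0.1011 − 0.026221 = 0.074879
r_USD = 7.49%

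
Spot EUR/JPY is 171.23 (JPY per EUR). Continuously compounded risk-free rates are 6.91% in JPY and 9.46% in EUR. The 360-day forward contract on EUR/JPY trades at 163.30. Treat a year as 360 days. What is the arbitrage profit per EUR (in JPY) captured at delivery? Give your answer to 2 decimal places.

3.62 per EUR (in JPY)

Fair forward: F* = S·e^(carry·T), with carry = (r_JPY − r_EUR) = 0.0691 − 0.0946 = -0.0255
F* = 171.23 · e^(-0.0255 × 360/360) = 171.23 · e^-0.025500 = 171.23 × 0.974822 = 166.9188
Market 163.30 < fair 166.9188: forward underpriced → reverse cash-and-carry (short spot, go long the forward).
At maturity, profit = |F_mkt − F*| = |163.30 − 166.9188| = 3.62 per EUR (in JPY)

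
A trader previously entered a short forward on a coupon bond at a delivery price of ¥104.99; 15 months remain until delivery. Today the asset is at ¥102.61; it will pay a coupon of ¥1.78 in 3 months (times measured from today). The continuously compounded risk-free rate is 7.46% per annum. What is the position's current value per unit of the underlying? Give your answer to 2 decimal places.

-¥5.22

PV(remaining coupons) I = 1.78·e^(−0.0746·3/12) = 1.7471
Current forward F = (S − I)·e^(rT) = (102.61 − 1.7471)·e^(0.0746·15/12) = 100.8629 × 1.097736 = 110.7208
Value (long) = (F − K)·e^(−rT) = (110.7208 − 104.99) × 0.910966 = 5.2206
Short position value = −(long value) = -¥5.22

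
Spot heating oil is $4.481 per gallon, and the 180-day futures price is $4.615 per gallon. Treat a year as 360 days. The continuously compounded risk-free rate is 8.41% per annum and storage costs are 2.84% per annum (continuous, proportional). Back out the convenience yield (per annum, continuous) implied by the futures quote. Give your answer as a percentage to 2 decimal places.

F = S·e^((r+u−y)T) ⇒ (r+u−y) = ln(F/S)/T
ln(4.615/4.481) = 0.029466; /T ⇒ 0.058932
y = r + u − ln(F/S)/T = 0.0841 + 0.0284 − 0.058932 = 0.053568
y = 5.36%

5.36%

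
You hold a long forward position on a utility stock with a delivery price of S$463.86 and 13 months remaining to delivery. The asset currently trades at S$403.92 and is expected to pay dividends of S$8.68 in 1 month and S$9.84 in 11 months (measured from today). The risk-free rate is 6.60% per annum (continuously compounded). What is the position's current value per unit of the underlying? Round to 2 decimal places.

-S$45.83

PV(remaining dividends) I = 8.68·e^(−0.0660·1/12) + 9.84·e^(−0.0660·11/12) = 17.8947
Current forward F = (S − I)·e^(rT) = (403.92 − 17.8947)·e^(0.0660·13/12) = 386.0253 × 1.074118 = 414.6367
Value (long) = (F − K)·e^(−rT) = (414.6367 − 463.86) × 0.930996 = -45.8267
Value = -S$45.83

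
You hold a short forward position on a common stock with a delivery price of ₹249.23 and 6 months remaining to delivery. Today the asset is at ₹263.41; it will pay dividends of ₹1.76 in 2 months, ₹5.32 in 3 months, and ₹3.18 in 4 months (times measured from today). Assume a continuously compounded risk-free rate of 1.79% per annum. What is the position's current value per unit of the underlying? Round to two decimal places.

PV(remaining dividends) I = 1.76·e^(−0.0179·2/12) + 5.32·e^(−0.0179·3/12) + 3.18·e^(−0.0179·4/12) = 10.2121
Current forward F = (S − I)·e^(rT) = (263.41 − 10.2121)·e^(0.0179·6/12) = 253.1979 × 1.008990 = 255.4741
Value (long) = (F − K)·e^(−rT) = (255.4741 − 249.23) × 0.991090 = 6.1885
Short position value = −(long value) = -₹6.19

-₹6.19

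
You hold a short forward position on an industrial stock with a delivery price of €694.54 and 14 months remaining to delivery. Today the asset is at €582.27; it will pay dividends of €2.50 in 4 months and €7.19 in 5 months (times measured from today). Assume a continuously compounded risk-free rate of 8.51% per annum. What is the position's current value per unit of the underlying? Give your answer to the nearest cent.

€56.00

PV(remaining dividends) I = 2.50·e^(−0.0851·4/12) + 7.19·e^(−0.0851·5/12) = 9.3696
Current forward F = (S − I)·e^(rT) = (582.27 − 9.3696)·e^(0.0851·14/12) = 572.9004 × 1.104379 = 632.6992
Value (long) = (F − K)·e^(−rT) = (632.6992 − 694.54) × 0.905486 = -55.9960
Short position value = −(long value) = €56.00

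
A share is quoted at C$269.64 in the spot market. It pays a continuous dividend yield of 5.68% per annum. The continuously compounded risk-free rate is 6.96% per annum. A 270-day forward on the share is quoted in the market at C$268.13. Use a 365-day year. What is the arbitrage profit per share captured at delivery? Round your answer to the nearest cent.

Fair forward: F* = S·e^(carry·T), with carry = (r − q) = 0.0696 − 0.0568 = 0.0128
F* = 269.64 · e^(0.0128 × 270/365) = 269.64 · e^0.009468 = 269.64 × 1.009513 = C$272.2051
Market C$268.13 < fair C$272.2051: forward underpriced → reverse cash-and-carry (short spot, go long the forward).
At maturity, profit = |F_mkt − F*| = |268.13 − 272.2051| = C$4.08 per share

C$4.08 per share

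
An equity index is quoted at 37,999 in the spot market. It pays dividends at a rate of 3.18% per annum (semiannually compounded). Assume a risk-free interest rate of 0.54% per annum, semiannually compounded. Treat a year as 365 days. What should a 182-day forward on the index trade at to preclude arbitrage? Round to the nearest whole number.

37,507

F = S · (1+r/2)^(2T) / (1+q/2)^(2T)
= 37999 × 1.002693 / 1.015856 = 37999 × 0.987042
F = 37,507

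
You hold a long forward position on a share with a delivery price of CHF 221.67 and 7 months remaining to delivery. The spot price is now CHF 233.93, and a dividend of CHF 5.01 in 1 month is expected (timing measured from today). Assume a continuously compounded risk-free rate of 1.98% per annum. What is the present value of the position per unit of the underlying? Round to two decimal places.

CHF 9.80

PV(remaining dividends) I = 5.01·e^(−0.0198·1/12) = 5.0017
Current forward F = (S − I)·e^(rT) = (233.93 − 5.0017)·e^(0.0198·7/12) = 228.9283 × 1.011617 = 231.5878
Value (long) = (F − K)·e^(−rT) = (231.5878 − 221.67) × 0.988516 = 9.8039
Value = CHF 9.80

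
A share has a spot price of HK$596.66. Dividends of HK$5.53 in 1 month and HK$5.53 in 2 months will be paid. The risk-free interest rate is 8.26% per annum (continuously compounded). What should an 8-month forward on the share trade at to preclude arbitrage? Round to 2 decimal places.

HK$618.87

PV(dividends) I = 5.53·e^(−0.0826·1/12) + 5.53·e^(−0.0826·2/12)
I = 5.4921 + 5.4544 = 10.9465
F = (S − I)·e^(rT) = (596.66 − 10.9465) · e^(0.0826·8/12)
= 585.7135 · e^0.055067 = 585.7135 × 1.056611 = HK$618.87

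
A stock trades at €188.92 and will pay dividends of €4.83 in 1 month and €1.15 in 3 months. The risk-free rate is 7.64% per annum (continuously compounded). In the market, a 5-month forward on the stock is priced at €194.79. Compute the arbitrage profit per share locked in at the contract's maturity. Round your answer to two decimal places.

PV(dividends) I = 4.83·e^(−0.0764·1/12) + 1.15·e^(−0.0764·3/12) = 5.9276
Fair forward F* = (S − I)·e^(rT) = (188.92 − 5.9276)·e^0.031833 = 182.9924 × 1.032345 = 188.9113
Market €194.79 > fair 188.9113: forward overpriced → cash-and-carry (borrow at r, buy the stock and collect the dividends, short the forward).
Profit at T = |F_mkt − F*| = |194.79 − 188.9113| = €5.88 per share

€5.88 per share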